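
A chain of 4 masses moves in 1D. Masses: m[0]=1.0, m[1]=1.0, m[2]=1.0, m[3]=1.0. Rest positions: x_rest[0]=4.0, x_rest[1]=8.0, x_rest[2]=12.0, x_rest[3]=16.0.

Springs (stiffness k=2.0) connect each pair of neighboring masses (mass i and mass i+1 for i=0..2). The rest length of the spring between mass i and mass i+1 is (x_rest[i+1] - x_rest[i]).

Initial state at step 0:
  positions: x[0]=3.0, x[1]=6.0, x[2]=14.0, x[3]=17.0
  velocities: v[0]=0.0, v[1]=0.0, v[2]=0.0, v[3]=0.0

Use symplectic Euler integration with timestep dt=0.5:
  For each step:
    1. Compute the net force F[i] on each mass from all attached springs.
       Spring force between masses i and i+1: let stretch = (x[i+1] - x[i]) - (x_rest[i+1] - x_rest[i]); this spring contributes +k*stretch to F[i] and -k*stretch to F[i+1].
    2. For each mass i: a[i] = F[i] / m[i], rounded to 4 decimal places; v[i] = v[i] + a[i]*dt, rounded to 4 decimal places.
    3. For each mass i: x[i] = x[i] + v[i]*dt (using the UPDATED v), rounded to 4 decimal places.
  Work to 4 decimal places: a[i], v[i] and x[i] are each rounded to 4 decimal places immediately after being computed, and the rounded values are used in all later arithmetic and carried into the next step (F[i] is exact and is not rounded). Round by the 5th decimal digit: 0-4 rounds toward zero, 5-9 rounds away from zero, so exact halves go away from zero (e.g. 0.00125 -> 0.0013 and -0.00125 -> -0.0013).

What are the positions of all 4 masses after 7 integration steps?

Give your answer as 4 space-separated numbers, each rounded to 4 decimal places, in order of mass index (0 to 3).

Step 0: x=[3.0000 6.0000 14.0000 17.0000] v=[0.0000 0.0000 0.0000 0.0000]
Step 1: x=[2.5000 8.5000 11.5000 17.5000] v=[-1.0000 5.0000 -5.0000 1.0000]
Step 2: x=[3.0000 9.5000 10.5000 17.0000] v=[1.0000 2.0000 -2.0000 -1.0000]
Step 3: x=[4.7500 7.7500 12.2500 15.2500] v=[3.5000 -3.5000 3.5000 -3.5000]
Step 4: x=[6.0000 6.7500 13.2500 14.0000] v=[2.5000 -2.0000 2.0000 -2.5000]
Step 5: x=[5.6250 8.6250 11.3750 14.3750] v=[-0.7500 3.7500 -3.7500 0.7500]
Step 6: x=[4.7500 10.3750 9.6250 15.2500] v=[-1.7500 3.5000 -3.5000 1.7500]
Step 7: x=[4.6875 8.9375 11.0625 15.3125] v=[-0.1250 -2.8750 2.8750 0.1250]

Answer: 4.6875 8.9375 11.0625 15.3125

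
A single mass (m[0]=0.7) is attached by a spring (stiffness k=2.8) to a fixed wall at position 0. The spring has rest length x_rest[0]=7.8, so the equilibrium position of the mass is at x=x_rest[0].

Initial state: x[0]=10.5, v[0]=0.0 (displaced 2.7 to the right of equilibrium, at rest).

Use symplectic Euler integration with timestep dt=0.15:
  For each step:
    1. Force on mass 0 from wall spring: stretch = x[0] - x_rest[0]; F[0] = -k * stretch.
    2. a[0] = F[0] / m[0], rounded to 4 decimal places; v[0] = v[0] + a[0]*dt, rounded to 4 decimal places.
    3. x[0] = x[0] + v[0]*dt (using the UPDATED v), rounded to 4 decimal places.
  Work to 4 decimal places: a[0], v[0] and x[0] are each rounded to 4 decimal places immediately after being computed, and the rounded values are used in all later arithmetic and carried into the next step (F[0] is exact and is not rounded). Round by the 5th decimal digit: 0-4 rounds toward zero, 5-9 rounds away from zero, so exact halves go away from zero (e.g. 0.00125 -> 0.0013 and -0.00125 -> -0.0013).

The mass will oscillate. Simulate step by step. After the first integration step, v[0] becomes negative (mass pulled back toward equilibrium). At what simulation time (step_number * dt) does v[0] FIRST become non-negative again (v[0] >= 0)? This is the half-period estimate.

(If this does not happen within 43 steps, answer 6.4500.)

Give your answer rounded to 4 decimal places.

Step 0: x=[10.5000] v=[0.0000]
Step 1: x=[10.2570] v=[-1.6200]
Step 2: x=[9.7929] v=[-3.0942]
Step 3: x=[9.1494] v=[-4.2899]
Step 4: x=[8.3845] v=[-5.0995]
Step 5: x=[7.5670] v=[-5.4502]
Step 6: x=[6.7704] v=[-5.3104]
Step 7: x=[6.0665] v=[-4.6926]
Step 8: x=[5.5186] v=[-3.6525]
Step 9: x=[5.1760] v=[-2.2837]
Step 10: x=[5.0696] v=[-0.7093]
Step 11: x=[5.2089] v=[0.9289]
First v>=0 after going negative at step 11, time=1.6500

Answer: 1.6500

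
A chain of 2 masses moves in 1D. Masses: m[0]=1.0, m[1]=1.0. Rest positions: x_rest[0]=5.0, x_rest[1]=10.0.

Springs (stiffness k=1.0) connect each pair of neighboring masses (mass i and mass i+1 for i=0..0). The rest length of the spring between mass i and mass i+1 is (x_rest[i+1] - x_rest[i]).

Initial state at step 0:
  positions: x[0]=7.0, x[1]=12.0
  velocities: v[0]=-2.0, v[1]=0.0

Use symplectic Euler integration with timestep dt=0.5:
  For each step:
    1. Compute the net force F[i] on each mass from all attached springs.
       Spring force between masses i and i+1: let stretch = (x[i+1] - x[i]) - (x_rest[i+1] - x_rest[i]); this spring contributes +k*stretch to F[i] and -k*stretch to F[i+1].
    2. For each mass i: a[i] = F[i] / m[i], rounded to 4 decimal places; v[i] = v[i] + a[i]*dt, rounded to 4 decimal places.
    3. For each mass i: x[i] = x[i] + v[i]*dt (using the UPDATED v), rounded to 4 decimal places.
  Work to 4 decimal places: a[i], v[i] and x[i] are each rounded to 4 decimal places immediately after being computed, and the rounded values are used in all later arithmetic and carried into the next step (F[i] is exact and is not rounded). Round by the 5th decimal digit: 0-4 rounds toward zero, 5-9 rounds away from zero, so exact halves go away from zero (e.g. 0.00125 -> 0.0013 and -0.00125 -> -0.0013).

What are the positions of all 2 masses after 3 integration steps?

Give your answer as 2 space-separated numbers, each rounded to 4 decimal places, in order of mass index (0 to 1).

Answer: 4.8750 11.1250

Derivation:
Step 0: x=[7.0000 12.0000] v=[-2.0000 0.0000]
Step 1: x=[6.0000 12.0000] v=[-2.0000 0.0000]
Step 2: x=[5.2500 11.7500] v=[-1.5000 -0.5000]
Step 3: x=[4.8750 11.1250] v=[-0.7500 -1.2500]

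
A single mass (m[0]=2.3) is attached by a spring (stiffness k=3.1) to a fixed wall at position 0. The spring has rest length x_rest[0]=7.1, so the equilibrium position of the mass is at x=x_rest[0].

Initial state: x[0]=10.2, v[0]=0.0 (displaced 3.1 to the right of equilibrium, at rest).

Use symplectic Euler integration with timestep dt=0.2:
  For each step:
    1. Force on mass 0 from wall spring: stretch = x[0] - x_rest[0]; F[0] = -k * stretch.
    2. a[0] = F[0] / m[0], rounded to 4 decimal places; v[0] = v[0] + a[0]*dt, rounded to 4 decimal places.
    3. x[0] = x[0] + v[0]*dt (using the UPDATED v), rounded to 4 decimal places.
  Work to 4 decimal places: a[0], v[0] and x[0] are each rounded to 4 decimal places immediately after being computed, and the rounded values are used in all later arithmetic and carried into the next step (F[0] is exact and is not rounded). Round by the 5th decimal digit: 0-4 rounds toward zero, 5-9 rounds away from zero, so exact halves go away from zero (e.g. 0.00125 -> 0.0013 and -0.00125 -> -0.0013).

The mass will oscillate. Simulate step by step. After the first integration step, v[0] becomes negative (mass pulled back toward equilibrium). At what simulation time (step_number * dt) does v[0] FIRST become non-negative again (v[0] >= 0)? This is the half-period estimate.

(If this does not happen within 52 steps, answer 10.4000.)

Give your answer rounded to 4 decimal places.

Answer: 2.8000

Derivation:
Step 0: x=[10.2000] v=[0.0000]
Step 1: x=[10.0329] v=[-0.8357]
Step 2: x=[9.7076] v=[-1.6263]
Step 3: x=[9.2418] v=[-2.3292]
Step 4: x=[8.6605] v=[-2.9066]
Step 5: x=[7.9950] v=[-3.3273]
Step 6: x=[7.2813] v=[-3.5686]
Step 7: x=[6.5578] v=[-3.6175]
Step 8: x=[5.8635] v=[-3.4713]
Step 9: x=[5.2359] v=[-3.1380]
Step 10: x=[4.7088] v=[-2.6355]
Step 11: x=[4.3106] v=[-1.9909]
Step 12: x=[4.0628] v=[-1.2390]
Step 13: x=[3.9787] v=[-0.4203]
Step 14: x=[4.0629] v=[0.4211]
First v>=0 after going negative at step 14, time=2.8000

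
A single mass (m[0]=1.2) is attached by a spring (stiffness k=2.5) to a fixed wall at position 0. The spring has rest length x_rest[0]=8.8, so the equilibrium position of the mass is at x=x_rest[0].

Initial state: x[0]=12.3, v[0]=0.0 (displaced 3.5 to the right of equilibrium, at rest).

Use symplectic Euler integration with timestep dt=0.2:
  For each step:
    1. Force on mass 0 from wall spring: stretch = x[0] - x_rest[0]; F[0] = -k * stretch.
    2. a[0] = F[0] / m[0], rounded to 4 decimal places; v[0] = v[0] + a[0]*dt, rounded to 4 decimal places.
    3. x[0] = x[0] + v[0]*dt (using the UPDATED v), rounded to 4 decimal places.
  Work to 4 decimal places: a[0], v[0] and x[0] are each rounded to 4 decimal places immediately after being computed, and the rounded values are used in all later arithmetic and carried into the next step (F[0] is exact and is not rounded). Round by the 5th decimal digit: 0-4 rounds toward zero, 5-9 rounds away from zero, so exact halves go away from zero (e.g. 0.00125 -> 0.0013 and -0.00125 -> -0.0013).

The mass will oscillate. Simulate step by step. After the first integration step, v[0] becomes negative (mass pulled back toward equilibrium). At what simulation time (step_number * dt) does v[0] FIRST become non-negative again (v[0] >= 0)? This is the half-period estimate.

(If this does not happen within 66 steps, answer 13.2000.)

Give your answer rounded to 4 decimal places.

Answer: 2.2000

Derivation:
Step 0: x=[12.3000] v=[0.0000]
Step 1: x=[12.0083] v=[-1.4583]
Step 2: x=[11.4493] v=[-2.7951]
Step 3: x=[10.6695] v=[-3.8990]
Step 4: x=[9.7339] v=[-4.6780]
Step 5: x=[8.7205] v=[-5.0671]
Step 6: x=[7.7137] v=[-5.0340]
Step 7: x=[6.7974] v=[-4.5814]
Step 8: x=[6.0480] v=[-3.7470]
Step 9: x=[5.5279] v=[-2.6003]
Step 10: x=[5.2805] v=[-1.2369]
Step 11: x=[5.3264] v=[0.2296]
First v>=0 after going negative at step 11, time=2.2000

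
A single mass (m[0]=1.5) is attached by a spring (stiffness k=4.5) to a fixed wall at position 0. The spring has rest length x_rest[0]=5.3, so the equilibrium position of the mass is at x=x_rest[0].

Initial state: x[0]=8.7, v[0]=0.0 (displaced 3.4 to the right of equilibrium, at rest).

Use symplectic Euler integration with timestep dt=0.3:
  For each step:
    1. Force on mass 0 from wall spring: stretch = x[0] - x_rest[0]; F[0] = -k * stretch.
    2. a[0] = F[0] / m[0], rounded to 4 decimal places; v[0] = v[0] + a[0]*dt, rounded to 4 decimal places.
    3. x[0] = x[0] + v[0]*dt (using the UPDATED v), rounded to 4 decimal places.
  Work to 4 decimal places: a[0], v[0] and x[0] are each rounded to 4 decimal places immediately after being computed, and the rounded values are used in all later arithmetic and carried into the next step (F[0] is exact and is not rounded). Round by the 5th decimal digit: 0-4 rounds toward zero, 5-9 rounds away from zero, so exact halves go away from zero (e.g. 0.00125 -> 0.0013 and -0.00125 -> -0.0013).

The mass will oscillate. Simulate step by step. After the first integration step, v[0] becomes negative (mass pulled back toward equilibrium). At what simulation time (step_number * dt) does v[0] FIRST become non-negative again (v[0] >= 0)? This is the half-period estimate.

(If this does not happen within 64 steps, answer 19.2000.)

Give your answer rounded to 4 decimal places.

Answer: 1.8000

Derivation:
Step 0: x=[8.7000] v=[0.0000]
Step 1: x=[7.7820] v=[-3.0600]
Step 2: x=[6.1939] v=[-5.2938]
Step 3: x=[4.3644] v=[-6.0983]
Step 4: x=[2.7875] v=[-5.2563]
Step 5: x=[1.8890] v=[-2.9951]
Step 6: x=[1.9114] v=[0.0748]
First v>=0 after going negative at step 6, time=1.8000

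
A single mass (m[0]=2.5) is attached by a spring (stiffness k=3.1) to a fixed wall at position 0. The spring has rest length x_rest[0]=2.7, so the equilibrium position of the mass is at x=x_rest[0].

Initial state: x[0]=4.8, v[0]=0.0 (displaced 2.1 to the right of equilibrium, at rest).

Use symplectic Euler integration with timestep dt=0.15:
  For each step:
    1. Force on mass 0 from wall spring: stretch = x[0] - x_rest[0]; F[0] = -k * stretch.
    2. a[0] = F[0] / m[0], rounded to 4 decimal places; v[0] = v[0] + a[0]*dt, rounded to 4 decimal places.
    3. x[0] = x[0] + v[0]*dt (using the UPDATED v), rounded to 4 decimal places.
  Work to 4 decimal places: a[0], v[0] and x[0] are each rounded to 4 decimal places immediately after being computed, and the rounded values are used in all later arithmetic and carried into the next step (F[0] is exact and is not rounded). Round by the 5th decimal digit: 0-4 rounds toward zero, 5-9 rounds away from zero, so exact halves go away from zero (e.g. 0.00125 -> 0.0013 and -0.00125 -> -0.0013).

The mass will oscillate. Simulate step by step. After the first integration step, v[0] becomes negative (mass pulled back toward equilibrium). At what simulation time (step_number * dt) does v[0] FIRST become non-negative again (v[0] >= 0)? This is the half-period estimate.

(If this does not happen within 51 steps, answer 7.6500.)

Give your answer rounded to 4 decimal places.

Step 0: x=[4.8000] v=[0.0000]
Step 1: x=[4.7414] v=[-0.3906]
Step 2: x=[4.6259] v=[-0.7703]
Step 3: x=[4.4566] v=[-1.1285]
Step 4: x=[4.2383] v=[-1.4552]
Step 5: x=[3.9771] v=[-1.7413]
Step 6: x=[3.6803] v=[-1.9788]
Step 7: x=[3.3561] v=[-2.1611]
Step 8: x=[3.0136] v=[-2.2831]
Step 9: x=[2.6624] v=[-2.3414]
Step 10: x=[2.3122] v=[-2.3344]
Step 11: x=[1.9729] v=[-2.2623]
Step 12: x=[1.6538] v=[-2.1271]
Step 13: x=[1.3639] v=[-1.9325]
Step 14: x=[1.1113] v=[-1.6840]
Step 15: x=[0.9030] v=[-1.3885]
Step 16: x=[0.7449] v=[-1.0543]
Step 17: x=[0.6413] v=[-0.6907]
Step 18: x=[0.5951] v=[-0.3078]
Step 19: x=[0.6077] v=[0.0837]
First v>=0 after going negative at step 19, time=2.8500

Answer: 2.8500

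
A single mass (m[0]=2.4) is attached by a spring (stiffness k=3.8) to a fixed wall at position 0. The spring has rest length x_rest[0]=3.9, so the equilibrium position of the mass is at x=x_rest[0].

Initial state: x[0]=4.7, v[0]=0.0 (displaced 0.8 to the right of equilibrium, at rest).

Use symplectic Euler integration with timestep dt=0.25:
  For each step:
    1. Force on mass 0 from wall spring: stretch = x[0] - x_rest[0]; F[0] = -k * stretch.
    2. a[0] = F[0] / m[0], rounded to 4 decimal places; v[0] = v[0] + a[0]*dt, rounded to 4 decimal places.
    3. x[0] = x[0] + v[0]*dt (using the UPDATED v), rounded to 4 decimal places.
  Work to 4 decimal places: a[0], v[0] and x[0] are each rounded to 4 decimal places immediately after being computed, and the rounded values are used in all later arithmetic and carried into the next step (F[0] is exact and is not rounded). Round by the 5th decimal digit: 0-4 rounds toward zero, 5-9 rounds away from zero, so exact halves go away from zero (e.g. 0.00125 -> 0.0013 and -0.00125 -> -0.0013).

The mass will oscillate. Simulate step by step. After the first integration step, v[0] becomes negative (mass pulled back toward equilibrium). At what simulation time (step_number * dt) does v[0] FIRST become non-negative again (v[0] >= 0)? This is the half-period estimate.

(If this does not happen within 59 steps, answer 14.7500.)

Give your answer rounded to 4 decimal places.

Answer: 2.5000

Derivation:
Step 0: x=[4.7000] v=[0.0000]
Step 1: x=[4.6208] v=[-0.3167]
Step 2: x=[4.4703] v=[-0.6020]
Step 3: x=[4.2634] v=[-0.8278]
Step 4: x=[4.0205] v=[-0.9717]
Step 5: x=[3.7657] v=[-1.0194]
Step 6: x=[3.5241] v=[-0.9663]
Step 7: x=[3.3197] v=[-0.8175]
Step 8: x=[3.1728] v=[-0.5878]
Step 9: x=[3.0978] v=[-0.3000]
Step 10: x=[3.1022] v=[0.0176]
First v>=0 after going negative at step 10, time=2.5000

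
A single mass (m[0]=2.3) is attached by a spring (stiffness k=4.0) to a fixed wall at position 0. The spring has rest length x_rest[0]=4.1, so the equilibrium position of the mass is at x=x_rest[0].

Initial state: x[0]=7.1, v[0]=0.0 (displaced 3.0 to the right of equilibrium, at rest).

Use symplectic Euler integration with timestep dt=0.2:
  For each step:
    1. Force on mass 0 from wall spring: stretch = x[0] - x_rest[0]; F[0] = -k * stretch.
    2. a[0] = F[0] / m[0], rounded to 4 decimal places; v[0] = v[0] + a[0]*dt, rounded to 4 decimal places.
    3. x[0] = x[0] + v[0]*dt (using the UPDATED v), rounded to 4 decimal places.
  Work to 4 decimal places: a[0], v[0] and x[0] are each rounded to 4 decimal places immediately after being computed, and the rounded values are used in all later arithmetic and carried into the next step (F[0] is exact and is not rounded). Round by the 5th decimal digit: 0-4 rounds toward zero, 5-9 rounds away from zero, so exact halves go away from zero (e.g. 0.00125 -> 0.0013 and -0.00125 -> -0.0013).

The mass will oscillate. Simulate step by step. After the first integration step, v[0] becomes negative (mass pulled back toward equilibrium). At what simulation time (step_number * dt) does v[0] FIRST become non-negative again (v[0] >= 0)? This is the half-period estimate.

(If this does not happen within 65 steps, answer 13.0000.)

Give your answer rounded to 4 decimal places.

Step 0: x=[7.1000] v=[0.0000]
Step 1: x=[6.8913] v=[-1.0435]
Step 2: x=[6.4884] v=[-2.0144]
Step 3: x=[5.9194] v=[-2.8451]
Step 4: x=[5.2238] v=[-3.4779]
Step 5: x=[4.4500] v=[-3.8688]
Step 6: x=[3.6519] v=[-3.9905]
Step 7: x=[2.8850] v=[-3.8346]
Step 8: x=[2.2026] v=[-3.4120]
Step 9: x=[1.6522] v=[-2.7520]
Step 10: x=[1.2721] v=[-1.9006]
Step 11: x=[1.0887] v=[-0.9170]
Step 12: x=[1.1148] v=[0.1304]
First v>=0 after going negative at step 12, time=2.4000

Answer: 2.4000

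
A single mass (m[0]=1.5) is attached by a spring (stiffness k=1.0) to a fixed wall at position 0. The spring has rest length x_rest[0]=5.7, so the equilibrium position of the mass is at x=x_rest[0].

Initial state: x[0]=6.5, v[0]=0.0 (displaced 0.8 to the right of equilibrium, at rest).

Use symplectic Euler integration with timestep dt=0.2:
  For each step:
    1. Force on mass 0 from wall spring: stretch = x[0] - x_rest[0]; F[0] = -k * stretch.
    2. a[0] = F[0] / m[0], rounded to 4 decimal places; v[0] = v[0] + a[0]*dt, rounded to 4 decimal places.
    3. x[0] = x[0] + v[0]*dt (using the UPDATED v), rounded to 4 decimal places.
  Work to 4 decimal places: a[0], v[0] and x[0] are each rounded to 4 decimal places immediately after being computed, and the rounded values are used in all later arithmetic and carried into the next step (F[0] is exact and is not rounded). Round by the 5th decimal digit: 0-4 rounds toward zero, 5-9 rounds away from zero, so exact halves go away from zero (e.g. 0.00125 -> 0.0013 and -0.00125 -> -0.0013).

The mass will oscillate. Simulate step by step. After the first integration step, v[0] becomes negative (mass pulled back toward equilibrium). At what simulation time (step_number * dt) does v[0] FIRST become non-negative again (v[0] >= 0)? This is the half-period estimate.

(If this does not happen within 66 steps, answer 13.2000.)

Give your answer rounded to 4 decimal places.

Step 0: x=[6.5000] v=[0.0000]
Step 1: x=[6.4787] v=[-0.1067]
Step 2: x=[6.4366] v=[-0.2105]
Step 3: x=[6.3749] v=[-0.3087]
Step 4: x=[6.2952] v=[-0.3987]
Step 5: x=[6.1996] v=[-0.4781]
Step 6: x=[6.0907] v=[-0.5447]
Step 7: x=[5.9713] v=[-0.5968]
Step 8: x=[5.8447] v=[-0.6330]
Step 9: x=[5.7142] v=[-0.6523]
Step 10: x=[5.5834] v=[-0.6542]
Step 11: x=[5.4557] v=[-0.6387]
Step 12: x=[5.3345] v=[-0.6061]
Step 13: x=[5.2230] v=[-0.5574]
Step 14: x=[5.1242] v=[-0.4938]
Step 15: x=[5.0408] v=[-0.4170]
Step 16: x=[4.9750] v=[-0.3291]
Step 17: x=[4.9285] v=[-0.2324]
Step 18: x=[4.9026] v=[-0.1295]
Step 19: x=[4.8980] v=[-0.0232]
Step 20: x=[4.9147] v=[0.0837]
First v>=0 after going negative at step 20, time=4.0000

Answer: 4.0000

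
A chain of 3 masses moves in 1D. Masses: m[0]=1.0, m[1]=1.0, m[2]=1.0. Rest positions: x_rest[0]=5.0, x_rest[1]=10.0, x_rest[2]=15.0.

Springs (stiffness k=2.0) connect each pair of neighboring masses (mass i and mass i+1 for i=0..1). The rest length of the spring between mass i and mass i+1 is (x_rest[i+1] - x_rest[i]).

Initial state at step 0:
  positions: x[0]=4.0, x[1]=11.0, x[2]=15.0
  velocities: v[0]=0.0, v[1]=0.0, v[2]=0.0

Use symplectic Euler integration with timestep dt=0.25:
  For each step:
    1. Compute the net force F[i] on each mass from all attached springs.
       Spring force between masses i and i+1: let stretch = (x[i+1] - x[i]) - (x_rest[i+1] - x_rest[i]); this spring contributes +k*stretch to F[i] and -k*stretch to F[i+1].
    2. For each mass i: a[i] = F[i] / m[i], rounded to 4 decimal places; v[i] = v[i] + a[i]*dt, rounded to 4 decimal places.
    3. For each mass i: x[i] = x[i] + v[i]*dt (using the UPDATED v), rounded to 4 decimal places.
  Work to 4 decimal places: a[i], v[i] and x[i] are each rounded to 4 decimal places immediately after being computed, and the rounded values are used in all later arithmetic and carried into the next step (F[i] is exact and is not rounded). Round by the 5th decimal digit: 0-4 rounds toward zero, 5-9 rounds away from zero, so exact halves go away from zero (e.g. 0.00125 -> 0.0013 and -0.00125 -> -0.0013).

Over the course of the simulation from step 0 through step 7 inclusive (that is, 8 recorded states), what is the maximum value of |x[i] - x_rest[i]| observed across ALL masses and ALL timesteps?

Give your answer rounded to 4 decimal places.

Answer: 1.0091

Derivation:
Step 0: x=[4.0000 11.0000 15.0000] v=[0.0000 0.0000 0.0000]
Step 1: x=[4.2500 10.6250 15.1250] v=[1.0000 -1.5000 0.5000]
Step 2: x=[4.6719 10.0156 15.3125] v=[1.6875 -2.4375 0.7500]
Step 3: x=[5.1368 9.4004 15.4629] v=[1.8594 -2.4609 0.6016]
Step 4: x=[5.5096 9.0100 15.4805] v=[1.4912 -1.5615 0.0704]
Step 5: x=[5.6950 8.9909 15.3143] v=[0.7414 -0.0765 -0.6649]
Step 6: x=[5.6673 9.3502 14.9827] v=[-0.1107 1.4373 -1.3266]
Step 7: x=[5.4750 9.9532 14.5720] v=[-0.7693 2.4121 -1.6429]
Max displacement = 1.0091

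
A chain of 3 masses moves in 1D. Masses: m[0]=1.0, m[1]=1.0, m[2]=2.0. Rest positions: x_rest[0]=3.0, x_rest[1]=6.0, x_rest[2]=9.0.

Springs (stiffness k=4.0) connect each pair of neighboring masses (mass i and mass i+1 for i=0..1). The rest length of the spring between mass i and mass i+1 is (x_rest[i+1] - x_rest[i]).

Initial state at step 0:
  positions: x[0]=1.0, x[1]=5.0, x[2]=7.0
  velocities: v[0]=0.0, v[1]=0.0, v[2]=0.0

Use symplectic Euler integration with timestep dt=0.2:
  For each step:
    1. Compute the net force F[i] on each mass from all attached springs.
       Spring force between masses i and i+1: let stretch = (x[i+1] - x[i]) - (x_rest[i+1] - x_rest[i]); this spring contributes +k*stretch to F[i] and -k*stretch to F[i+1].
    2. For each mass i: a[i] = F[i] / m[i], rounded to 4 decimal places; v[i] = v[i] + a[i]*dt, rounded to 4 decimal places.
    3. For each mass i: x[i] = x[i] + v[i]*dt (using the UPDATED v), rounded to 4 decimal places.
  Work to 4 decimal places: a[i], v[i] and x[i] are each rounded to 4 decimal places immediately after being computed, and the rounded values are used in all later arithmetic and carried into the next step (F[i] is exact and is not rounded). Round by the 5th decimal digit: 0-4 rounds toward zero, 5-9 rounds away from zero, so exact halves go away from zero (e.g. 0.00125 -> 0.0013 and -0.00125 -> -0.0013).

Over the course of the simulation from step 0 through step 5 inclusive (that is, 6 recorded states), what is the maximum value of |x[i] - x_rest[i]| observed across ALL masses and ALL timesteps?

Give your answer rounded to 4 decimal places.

Answer: 2.4975

Derivation:
Step 0: x=[1.0000 5.0000 7.0000] v=[0.0000 0.0000 0.0000]
Step 1: x=[1.1600 4.6800 7.0800] v=[0.8000 -1.6000 0.4000]
Step 2: x=[1.4032 4.1808 7.2080] v=[1.2160 -2.4960 0.6400]
Step 3: x=[1.6108 3.7215 7.3338] v=[1.0381 -2.2963 0.6291]
Step 4: x=[1.6761 3.5025 7.4106] v=[0.3267 -1.0950 0.3842]
Step 5: x=[1.5537 3.6166 7.4148] v=[-0.6122 0.5704 0.0210]
Max displacement = 2.4975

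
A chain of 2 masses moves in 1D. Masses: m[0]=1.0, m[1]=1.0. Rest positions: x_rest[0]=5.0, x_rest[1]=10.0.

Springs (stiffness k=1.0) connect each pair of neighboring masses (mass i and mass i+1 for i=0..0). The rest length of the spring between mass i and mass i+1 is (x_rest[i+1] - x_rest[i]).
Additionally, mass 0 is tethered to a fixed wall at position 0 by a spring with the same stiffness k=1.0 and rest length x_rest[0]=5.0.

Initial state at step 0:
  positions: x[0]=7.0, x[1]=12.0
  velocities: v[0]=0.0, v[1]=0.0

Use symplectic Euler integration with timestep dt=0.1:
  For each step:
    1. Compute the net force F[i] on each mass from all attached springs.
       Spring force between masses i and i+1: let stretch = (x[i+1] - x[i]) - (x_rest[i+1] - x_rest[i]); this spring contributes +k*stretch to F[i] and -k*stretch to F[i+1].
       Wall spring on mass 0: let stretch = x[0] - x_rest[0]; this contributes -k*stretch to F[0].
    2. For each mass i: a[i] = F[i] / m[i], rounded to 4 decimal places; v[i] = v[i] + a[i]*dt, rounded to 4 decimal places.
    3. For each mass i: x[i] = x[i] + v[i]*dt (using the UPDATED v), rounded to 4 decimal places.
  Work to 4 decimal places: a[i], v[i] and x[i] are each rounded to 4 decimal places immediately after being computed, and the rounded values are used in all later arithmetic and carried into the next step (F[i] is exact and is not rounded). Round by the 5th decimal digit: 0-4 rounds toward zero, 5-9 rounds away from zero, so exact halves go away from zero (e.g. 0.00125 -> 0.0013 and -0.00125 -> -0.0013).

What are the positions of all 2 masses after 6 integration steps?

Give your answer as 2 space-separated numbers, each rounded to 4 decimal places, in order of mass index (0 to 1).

Step 0: x=[7.0000 12.0000] v=[0.0000 0.0000]
Step 1: x=[6.9800 12.0000] v=[-0.2000 0.0000]
Step 2: x=[6.9404 11.9998] v=[-0.3960 -0.0020]
Step 3: x=[6.8820 11.9990] v=[-0.5841 -0.0079]
Step 4: x=[6.8059 11.9970] v=[-0.7606 -0.0196]
Step 5: x=[6.7137 11.9931] v=[-0.9221 -0.0387]
Step 6: x=[6.6072 11.9864] v=[-1.0655 -0.0666]

Answer: 6.6072 11.9864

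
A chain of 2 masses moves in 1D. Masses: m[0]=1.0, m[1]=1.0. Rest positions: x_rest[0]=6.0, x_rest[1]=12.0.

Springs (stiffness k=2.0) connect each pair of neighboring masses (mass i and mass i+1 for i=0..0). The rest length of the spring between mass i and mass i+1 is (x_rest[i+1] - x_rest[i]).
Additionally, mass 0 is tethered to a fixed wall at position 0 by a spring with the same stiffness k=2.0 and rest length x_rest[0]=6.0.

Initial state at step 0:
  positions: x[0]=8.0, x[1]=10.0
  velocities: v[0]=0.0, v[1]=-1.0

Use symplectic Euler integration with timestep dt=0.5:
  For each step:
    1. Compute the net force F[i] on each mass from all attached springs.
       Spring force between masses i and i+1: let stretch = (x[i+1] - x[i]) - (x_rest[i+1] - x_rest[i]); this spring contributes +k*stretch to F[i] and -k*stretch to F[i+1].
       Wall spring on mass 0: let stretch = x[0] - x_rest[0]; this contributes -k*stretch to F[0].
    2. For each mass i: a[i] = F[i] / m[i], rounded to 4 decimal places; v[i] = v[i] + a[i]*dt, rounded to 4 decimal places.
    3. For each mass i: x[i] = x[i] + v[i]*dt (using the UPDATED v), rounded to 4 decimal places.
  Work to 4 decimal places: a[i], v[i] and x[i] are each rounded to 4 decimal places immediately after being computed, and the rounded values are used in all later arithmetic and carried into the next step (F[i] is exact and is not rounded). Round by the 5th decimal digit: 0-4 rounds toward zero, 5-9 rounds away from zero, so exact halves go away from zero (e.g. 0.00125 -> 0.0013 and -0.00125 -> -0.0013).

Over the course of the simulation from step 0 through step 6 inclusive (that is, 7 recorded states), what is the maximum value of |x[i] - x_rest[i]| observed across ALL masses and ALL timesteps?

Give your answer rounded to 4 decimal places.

Answer: 3.2500

Derivation:
Step 0: x=[8.0000 10.0000] v=[0.0000 -1.0000]
Step 1: x=[5.0000 11.5000] v=[-6.0000 3.0000]
Step 2: x=[2.7500 12.7500] v=[-4.5000 2.5000]
Step 3: x=[4.1250 12.0000] v=[2.7500 -1.5000]
Step 4: x=[7.3750 10.3125] v=[6.5000 -3.3750]
Step 5: x=[8.4063 10.1563] v=[2.0625 -0.3125]
Step 6: x=[6.1094 12.1251] v=[-4.5938 3.9375]
Max displacement = 3.2500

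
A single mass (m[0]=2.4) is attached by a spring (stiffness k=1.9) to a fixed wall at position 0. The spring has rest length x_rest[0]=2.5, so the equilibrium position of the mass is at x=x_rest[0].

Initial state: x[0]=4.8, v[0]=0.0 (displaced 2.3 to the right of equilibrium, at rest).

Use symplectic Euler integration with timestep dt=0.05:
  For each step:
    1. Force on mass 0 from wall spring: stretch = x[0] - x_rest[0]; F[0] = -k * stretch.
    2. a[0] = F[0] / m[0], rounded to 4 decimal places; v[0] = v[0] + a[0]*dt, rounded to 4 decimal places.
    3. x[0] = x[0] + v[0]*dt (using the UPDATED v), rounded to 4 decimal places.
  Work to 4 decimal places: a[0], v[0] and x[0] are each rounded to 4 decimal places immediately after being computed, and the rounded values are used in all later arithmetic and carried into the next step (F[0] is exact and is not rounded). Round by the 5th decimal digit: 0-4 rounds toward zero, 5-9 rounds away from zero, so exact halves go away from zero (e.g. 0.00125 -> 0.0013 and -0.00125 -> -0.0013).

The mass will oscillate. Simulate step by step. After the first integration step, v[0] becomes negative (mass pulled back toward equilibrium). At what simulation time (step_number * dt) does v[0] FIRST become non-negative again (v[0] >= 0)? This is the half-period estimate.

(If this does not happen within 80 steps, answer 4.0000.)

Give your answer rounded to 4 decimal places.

Step 0: x=[4.8000] v=[0.0000]
Step 1: x=[4.7955] v=[-0.0910]
Step 2: x=[4.7864] v=[-0.1819]
Step 3: x=[4.7728] v=[-0.2724]
Step 4: x=[4.7547] v=[-0.3624]
Step 5: x=[4.7321] v=[-0.4517]
Step 6: x=[4.7051] v=[-0.5401]
Step 7: x=[4.6737] v=[-0.6274]
Step 8: x=[4.6380] v=[-0.7134]
Step 9: x=[4.5981] v=[-0.7980]
Step 10: x=[4.5540] v=[-0.8811]
Step 11: x=[4.5059] v=[-0.9624]
Step 12: x=[4.4538] v=[-1.0418]
Step 13: x=[4.3978] v=[-1.1191]
Step 14: x=[4.3381] v=[-1.1942]
Step 15: x=[4.2748] v=[-1.2670]
Step 16: x=[4.2079] v=[-1.3373]
Step 17: x=[4.1377] v=[-1.4049]
Step 18: x=[4.0642] v=[-1.4697]
Step 19: x=[3.9876] v=[-1.5316]
Step 20: x=[3.9081] v=[-1.5905]
Step 21: x=[3.8258] v=[-1.6462]
Step 22: x=[3.7409] v=[-1.6987]
Step 23: x=[3.6535] v=[-1.7478]
Step 24: x=[3.5638] v=[-1.7935]
Step 25: x=[3.4720] v=[-1.8356]
Step 26: x=[3.3783] v=[-1.8741]
Step 27: x=[3.2829] v=[-1.9089]
Step 28: x=[3.1859] v=[-1.9399]
Step 29: x=[3.0875] v=[-1.9671]
Step 30: x=[2.9880] v=[-1.9904]
Step 31: x=[2.8875] v=[-2.0097]
Step 32: x=[2.7863] v=[-2.0250]
Step 33: x=[2.6845] v=[-2.0363]
Step 34: x=[2.5823] v=[-2.0436]
Step 35: x=[2.4800] v=[-2.0469]
Step 36: x=[2.3777] v=[-2.0461]
Step 37: x=[2.2756] v=[-2.0413]
Step 38: x=[2.1740] v=[-2.0324]
Step 39: x=[2.0730] v=[-2.0195]
Step 40: x=[1.9729] v=[-2.0026]
Step 41: x=[1.8738] v=[-1.9817]
Step 42: x=[1.7760] v=[-1.9569]
Step 43: x=[1.6796] v=[-1.9282]
Step 44: x=[1.5848] v=[-1.8957]
Step 45: x=[1.4918] v=[-1.8595]
Step 46: x=[1.4008] v=[-1.8196]
Step 47: x=[1.3120] v=[-1.7761]
Step 48: x=[1.2255] v=[-1.7291]
Step 49: x=[1.1416] v=[-1.6787]
Step 50: x=[1.0604] v=[-1.6249]
Step 51: x=[0.9820] v=[-1.5679]
Step 52: x=[0.9066] v=[-1.5078]
Step 53: x=[0.8344] v=[-1.4447]
Step 54: x=[0.7655] v=[-1.3788]
Step 55: x=[0.7000] v=[-1.3101]
Step 56: x=[0.6381] v=[-1.2389]
Step 57: x=[0.5798] v=[-1.1652]
Step 58: x=[0.5253] v=[-1.0892]
Step 59: x=[0.4748] v=[-1.0110]
Step 60: x=[0.4283] v=[-0.9308]
Step 61: x=[0.3859] v=[-0.8488]
Step 62: x=[0.3476] v=[-0.7651]
Step 63: x=[0.3136] v=[-0.6799]
Step 64: x=[0.2839] v=[-0.5934]
Step 65: x=[0.2586] v=[-0.5057]
Step 66: x=[0.2378] v=[-0.4170]
Step 67: x=[0.2214] v=[-0.3275]
Step 68: x=[0.2095] v=[-0.2373]
Step 69: x=[0.2022] v=[-0.1466]
Step 70: x=[0.1994] v=[-0.0556]
Step 71: x=[0.2012] v=[0.0355]
First v>=0 after going negative at step 71, time=3.5500

Answer: 3.5500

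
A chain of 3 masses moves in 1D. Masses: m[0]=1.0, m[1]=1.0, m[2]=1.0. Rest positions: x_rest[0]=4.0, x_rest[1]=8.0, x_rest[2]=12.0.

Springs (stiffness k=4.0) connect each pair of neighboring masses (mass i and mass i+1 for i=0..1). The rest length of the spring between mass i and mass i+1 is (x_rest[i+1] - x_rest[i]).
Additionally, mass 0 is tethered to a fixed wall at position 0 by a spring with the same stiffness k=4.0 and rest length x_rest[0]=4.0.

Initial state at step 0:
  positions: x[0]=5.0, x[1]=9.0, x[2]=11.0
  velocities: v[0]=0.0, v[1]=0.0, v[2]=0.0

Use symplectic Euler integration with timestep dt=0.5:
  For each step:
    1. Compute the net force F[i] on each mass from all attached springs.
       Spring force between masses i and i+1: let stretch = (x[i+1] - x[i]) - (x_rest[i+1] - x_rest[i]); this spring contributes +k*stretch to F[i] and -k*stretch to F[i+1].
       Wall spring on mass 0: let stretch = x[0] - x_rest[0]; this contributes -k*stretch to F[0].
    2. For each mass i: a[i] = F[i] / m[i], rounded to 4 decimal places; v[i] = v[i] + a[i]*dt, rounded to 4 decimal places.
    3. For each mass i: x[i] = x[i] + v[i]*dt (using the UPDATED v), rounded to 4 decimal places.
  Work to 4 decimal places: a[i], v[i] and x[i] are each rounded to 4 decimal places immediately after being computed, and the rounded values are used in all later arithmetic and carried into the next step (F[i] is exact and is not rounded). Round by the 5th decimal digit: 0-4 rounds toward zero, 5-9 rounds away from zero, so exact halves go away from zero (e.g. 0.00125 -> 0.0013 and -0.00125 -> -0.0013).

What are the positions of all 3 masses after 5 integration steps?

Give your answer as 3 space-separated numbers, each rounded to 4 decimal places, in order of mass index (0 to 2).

Step 0: x=[5.0000 9.0000 11.0000] v=[0.0000 0.0000 0.0000]
Step 1: x=[4.0000 7.0000 13.0000] v=[-2.0000 -4.0000 4.0000]
Step 2: x=[2.0000 8.0000 13.0000] v=[-4.0000 2.0000 0.0000]
Step 3: x=[4.0000 8.0000 12.0000] v=[4.0000 0.0000 -2.0000]
Step 4: x=[6.0000 8.0000 11.0000] v=[4.0000 0.0000 -2.0000]
Step 5: x=[4.0000 9.0000 11.0000] v=[-4.0000 2.0000 0.0000]

Answer: 4.0000 9.0000 11.0000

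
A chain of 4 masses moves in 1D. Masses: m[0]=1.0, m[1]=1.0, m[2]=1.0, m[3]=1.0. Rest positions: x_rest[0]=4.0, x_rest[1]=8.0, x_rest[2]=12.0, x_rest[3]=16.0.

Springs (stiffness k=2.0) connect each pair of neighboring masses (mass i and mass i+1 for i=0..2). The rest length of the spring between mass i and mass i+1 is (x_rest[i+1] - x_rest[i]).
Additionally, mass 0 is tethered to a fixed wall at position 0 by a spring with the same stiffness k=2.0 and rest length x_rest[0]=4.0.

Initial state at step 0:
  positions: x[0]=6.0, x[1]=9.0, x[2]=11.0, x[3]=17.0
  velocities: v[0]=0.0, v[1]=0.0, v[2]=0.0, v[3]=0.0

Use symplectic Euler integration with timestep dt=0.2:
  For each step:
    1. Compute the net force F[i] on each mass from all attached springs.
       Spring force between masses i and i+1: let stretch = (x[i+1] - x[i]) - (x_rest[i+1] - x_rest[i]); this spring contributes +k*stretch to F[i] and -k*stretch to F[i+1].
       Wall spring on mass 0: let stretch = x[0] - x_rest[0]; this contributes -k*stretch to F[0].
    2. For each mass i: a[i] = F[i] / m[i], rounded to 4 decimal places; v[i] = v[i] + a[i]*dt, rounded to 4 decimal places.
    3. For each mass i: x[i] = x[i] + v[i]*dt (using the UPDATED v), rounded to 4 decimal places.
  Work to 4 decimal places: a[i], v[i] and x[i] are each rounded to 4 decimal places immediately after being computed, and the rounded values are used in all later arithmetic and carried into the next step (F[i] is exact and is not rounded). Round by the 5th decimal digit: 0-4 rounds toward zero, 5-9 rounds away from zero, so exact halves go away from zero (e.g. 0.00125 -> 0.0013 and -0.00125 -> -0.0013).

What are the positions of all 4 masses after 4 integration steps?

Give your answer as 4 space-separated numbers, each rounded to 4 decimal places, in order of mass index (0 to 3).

Step 0: x=[6.0000 9.0000 11.0000 17.0000] v=[0.0000 0.0000 0.0000 0.0000]
Step 1: x=[5.7600 8.9200 11.3200 16.8400] v=[-1.2000 -0.4000 1.6000 -0.8000]
Step 2: x=[5.3120 8.7792 11.8896 16.5584] v=[-2.2400 -0.7040 2.8480 -1.4080]
Step 3: x=[4.7164 8.6099 12.5839 16.2233] v=[-2.9779 -0.8467 3.4714 -1.6755]
Step 4: x=[4.0550 8.4470 13.2514 15.9170] v=[-3.3071 -0.8145 3.3376 -1.5313]

Answer: 4.0550 8.4470 13.2514 15.9170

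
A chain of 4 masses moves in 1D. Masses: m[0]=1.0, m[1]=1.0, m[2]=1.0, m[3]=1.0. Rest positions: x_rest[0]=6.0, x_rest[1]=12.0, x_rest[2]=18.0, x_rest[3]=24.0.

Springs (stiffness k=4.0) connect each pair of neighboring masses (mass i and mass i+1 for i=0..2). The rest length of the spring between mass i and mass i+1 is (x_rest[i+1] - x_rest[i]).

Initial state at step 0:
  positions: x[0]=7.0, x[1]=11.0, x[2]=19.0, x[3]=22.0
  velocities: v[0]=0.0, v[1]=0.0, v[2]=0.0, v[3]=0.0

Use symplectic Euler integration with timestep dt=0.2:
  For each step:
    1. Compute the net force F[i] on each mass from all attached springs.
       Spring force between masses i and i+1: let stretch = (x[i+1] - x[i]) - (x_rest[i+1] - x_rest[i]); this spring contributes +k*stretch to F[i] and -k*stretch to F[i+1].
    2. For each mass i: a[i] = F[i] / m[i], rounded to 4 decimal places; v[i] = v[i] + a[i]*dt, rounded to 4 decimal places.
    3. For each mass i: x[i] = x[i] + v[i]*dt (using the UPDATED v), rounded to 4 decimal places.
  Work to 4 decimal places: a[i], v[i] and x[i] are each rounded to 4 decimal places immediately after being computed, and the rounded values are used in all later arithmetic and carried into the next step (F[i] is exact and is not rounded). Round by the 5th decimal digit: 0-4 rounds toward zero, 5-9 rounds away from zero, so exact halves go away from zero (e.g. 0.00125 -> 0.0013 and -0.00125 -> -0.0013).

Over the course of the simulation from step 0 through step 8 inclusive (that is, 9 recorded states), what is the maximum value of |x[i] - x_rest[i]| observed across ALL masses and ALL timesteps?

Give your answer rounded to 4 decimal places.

Answer: 2.0154

Derivation:
Step 0: x=[7.0000 11.0000 19.0000 22.0000] v=[0.0000 0.0000 0.0000 0.0000]
Step 1: x=[6.6800 11.6400 18.2000 22.4800] v=[-1.6000 3.2000 -4.0000 2.4000]
Step 2: x=[6.1936 12.5360 17.0352 23.2352] v=[-2.4320 4.4800 -5.8240 3.7760]
Step 3: x=[5.7620 13.1371 16.1425 23.9584] v=[-2.1581 3.0054 -4.4634 3.6160]
Step 4: x=[5.5504 13.0390 16.0195 24.3911] v=[-1.0580 -0.4904 -0.6150 2.1633]
Step 5: x=[5.5770 12.2196 16.7591 24.4443] v=[0.1329 -4.0969 3.6979 0.2660]
Step 6: x=[5.7064 11.0637 18.0020 24.2279] v=[0.6470 -5.7794 6.2145 -1.0822]
Step 7: x=[5.7330 10.1608 19.1309 23.9753] v=[0.1328 -4.5146 5.6446 -1.2629]
Step 8: x=[5.5080 9.9846 19.5997 23.9076] v=[-1.1250 -0.8808 2.3440 -0.3384]
Max displacement = 2.0154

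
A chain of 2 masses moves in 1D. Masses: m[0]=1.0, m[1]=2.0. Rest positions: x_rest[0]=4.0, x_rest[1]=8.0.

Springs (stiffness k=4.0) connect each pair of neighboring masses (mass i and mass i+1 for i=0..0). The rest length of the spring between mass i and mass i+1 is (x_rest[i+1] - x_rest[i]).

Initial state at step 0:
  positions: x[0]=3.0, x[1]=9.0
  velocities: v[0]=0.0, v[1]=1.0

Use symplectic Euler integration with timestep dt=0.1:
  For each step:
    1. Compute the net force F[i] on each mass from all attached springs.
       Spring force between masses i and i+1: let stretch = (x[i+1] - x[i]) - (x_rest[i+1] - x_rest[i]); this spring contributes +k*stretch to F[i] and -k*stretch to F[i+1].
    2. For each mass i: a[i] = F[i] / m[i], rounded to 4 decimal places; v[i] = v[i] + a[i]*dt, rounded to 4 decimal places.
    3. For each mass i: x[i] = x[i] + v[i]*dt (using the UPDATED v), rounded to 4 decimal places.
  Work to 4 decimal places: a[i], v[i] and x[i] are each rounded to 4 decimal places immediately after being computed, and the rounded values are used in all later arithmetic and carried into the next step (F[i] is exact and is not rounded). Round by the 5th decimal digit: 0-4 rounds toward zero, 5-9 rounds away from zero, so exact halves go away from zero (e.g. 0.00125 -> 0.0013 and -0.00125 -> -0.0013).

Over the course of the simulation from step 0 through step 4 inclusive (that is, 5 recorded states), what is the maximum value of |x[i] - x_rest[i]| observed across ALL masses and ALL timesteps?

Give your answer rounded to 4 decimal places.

Step 0: x=[3.0000 9.0000] v=[0.0000 1.0000]
Step 1: x=[3.0800 9.0600] v=[0.8000 0.6000]
Step 2: x=[3.2392 9.0804] v=[1.5920 0.2040]
Step 3: x=[3.4721 9.0640] v=[2.3285 -0.1642]
Step 4: x=[3.7686 9.0157] v=[2.9653 -0.4826]
Max displacement = 1.0804

Answer: 1.0804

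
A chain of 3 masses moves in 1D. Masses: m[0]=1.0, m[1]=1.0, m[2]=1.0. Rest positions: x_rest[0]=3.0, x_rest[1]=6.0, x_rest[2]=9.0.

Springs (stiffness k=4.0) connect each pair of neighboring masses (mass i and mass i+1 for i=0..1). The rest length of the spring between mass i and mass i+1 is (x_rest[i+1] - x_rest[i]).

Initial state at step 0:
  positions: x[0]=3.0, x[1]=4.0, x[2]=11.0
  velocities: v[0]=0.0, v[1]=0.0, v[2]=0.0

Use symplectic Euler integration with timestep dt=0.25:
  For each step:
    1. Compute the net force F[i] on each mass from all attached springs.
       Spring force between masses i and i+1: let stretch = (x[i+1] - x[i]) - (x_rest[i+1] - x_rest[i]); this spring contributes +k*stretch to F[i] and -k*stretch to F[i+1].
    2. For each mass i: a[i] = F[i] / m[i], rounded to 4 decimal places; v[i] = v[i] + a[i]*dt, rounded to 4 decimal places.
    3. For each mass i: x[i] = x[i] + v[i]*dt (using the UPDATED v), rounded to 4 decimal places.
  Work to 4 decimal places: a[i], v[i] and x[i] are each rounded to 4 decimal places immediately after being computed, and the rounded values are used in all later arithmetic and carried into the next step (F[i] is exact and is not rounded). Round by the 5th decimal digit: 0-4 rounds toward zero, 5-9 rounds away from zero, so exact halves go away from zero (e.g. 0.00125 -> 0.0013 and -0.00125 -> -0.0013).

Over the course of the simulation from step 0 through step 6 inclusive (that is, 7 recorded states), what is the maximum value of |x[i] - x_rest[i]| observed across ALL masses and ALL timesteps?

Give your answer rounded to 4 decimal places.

Step 0: x=[3.0000 4.0000 11.0000] v=[0.0000 0.0000 0.0000]
Step 1: x=[2.5000 5.5000 10.0000] v=[-2.0000 6.0000 -4.0000]
Step 2: x=[2.0000 7.3750 8.6250] v=[-2.0000 7.5000 -5.5000]
Step 3: x=[2.0938 8.2188 7.6875] v=[0.3750 3.3750 -3.7500]
Step 4: x=[2.9688 7.3985 7.6328] v=[3.5000 -3.2813 -0.2187]
Step 5: x=[4.2012 5.5293 8.2696] v=[4.9297 -7.4767 2.5470]
Step 6: x=[5.0157 4.0132 8.9713] v=[3.2578 -6.0645 2.8067]
Max displacement = 2.2188

Answer: 2.2188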